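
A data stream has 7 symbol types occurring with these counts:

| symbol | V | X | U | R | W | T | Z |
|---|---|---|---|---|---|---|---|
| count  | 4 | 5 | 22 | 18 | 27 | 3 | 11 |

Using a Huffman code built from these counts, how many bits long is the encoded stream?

Greedily combine the two least-frequent nodes:
merge T(3) and V(4): 7
merge X(5) and 7: 12
merge Z(11) and 12: 23
merge R(18) and U(22): 40
merge 23 and W(27): 50
merge 40 and 50: 90
The encoded length is the sum of every internal node's weight: 7 + 12 + 23 + 40 + 50 + 90 = 222 bits.

222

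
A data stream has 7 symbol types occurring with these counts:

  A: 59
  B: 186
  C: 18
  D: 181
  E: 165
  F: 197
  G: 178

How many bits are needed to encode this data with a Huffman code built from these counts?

Greedily combine the two least-frequent nodes:
C(18) + A(59) → 77
77 + E(165) → 242
G(178) + D(181) → 359
B(186) + F(197) → 383
242 + 359 → 601
383 + 601 → 984
Total encoded bits = sum of merged weights = 77 + 242 + 359 + 383 + 601 + 984 = 2646.

2646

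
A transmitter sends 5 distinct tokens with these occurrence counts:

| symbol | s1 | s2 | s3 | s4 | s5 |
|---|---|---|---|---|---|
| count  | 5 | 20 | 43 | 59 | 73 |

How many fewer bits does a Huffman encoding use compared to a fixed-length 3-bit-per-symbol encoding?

Fixed-length: 3 bits × 200 symbols = 600 bits.
Huffman merges:
merge s1(5) and s2(20): 25
merge 25 and s3(43): 68
merge s4(59) and 68: 127
merge s5(73) and 127: 200
Huffman total = 25 + 68 + 127 + 200 = 420 bits.
Saving = 600 − 420 = 180 bits.

180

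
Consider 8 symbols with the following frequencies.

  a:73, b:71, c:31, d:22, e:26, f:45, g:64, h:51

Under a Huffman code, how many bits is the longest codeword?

Merge the two lowest-weight nodes at each step:
d(22) + e(26) → 48
c(31) + f(45) → 76
48 + h(51) → 99
g(64) + b(71) → 135
a(73) + 76 → 149
99 + 135 → 234
149 + 234 → 383
The rarest symbols sit at the bottom; the longest codeword is 4 bits.

4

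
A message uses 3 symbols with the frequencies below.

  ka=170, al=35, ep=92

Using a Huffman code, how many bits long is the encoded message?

424

Greedily combine the two least-frequent nodes:
merge al(35) and ep(92): 127
merge 127 and ka(170): 297
Each symbol's bit-cost is frequency × depth; summing gives 424 bits (equivalently 127 + 297).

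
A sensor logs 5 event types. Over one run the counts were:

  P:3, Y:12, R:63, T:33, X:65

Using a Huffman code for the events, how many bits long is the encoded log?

Merge the two smallest weights repeatedly:
merge P(3) and Y(12): 15
merge 15 and T(33): 48
merge 48 and R(63): 111
merge X(65) and 111: 176
Total encoded bits = sum of merged weights = 15 + 48 + 111 + 176 = 350.

350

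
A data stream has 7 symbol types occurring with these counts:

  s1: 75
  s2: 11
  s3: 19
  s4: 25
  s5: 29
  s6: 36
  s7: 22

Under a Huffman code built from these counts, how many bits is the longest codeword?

4

Merge the two lowest-weight nodes at each step:
combine s2(11), s3(19) → 30
combine s7(22), s4(25) → 47
combine s5(29), 30 → 59
combine s6(36), 47 → 83
combine 59, s1(75) → 134
combine 83, 134 → 217
Maximum depth reached is 4.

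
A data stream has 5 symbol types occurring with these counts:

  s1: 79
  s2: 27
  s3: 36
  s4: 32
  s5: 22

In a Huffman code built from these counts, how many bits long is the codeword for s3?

3

Repeatedly merge the two smallest:
merge s5(22) and s2(27): 49
merge s4(32) and s3(36): 68
merge 49 and 68: 117
merge s1(79) and 117: 196
s3 sits 3 levels below the root, so its codeword is 3 bits.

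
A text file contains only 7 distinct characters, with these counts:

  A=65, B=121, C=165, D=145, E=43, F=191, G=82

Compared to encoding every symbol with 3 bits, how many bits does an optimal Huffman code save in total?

Fixed-length: 3 bits × 812 symbols = 2436 bits.
Huffman merges:
E(43) + A(65) → 108
G(82) + 108 → 190
B(121) + D(145) → 266
C(165) + 190 → 355
F(191) + 266 → 457
355 + 457 → 812
Huffman total = 108 + 190 + 266 + 355 + 457 + 812 = 2188 bits.
Saving = 2436 − 2188 = 248 bits.

248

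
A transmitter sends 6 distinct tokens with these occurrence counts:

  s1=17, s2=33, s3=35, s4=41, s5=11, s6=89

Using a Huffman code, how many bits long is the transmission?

528

Build the Huffman tree bottom-up:
merge s5(11) and s1(17): 28
merge 28 and s2(33): 61
merge s3(35) and s4(41): 76
merge 61 and 76: 137
merge s6(89) and 137: 226
The encoded length is the sum of every internal node's weight: 28 + 61 + 76 + 137 + 226 = 528 bits.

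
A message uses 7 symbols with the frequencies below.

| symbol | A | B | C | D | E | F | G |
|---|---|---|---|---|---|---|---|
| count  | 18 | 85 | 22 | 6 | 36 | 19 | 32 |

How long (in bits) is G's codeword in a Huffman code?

3

Build the tree from the bottom:
merge D(6) and A(18): 24
merge F(19) and C(22): 41
merge 24 and G(32): 56
merge E(36) and 41: 77
merge 56 and 77: 133
merge B(85) and 133: 218
G's leaf is at depth 3, giving a 3-bit codeword.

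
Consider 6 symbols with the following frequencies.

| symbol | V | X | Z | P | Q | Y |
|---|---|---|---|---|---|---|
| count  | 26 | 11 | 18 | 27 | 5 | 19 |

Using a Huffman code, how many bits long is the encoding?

262

Greedily combine the two least-frequent nodes:
Q(5) + X(11) → 16
16 + Z(18) → 34
Y(19) + V(26) → 45
P(27) + 34 → 61
45 + 61 → 106
Each symbol's bit-cost is frequency × depth; summing gives 262 bits (equivalently 16 + 34 + 45 + 61 + 106).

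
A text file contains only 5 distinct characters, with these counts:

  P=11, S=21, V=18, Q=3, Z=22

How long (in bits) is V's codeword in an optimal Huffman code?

Build the tree from the bottom:
merge Q(3) and P(11): 14
merge 14 and V(18): 32
merge S(21) and Z(22): 43
merge 32 and 43: 75
V sits 2 levels below the root, so its codeword is 2 bits.

2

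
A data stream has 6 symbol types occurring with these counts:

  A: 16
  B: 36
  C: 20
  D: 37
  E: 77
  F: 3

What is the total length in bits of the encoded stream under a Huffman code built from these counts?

432

Greedily combine the two least-frequent nodes:
combine F(3), A(16) → 19
combine 19, C(20) → 39
combine B(36), D(37) → 73
combine 39, 73 → 112
combine E(77), 112 → 189
The encoded length is the sum of every internal node's weight: 19 + 39 + 73 + 112 + 189 = 432 bits.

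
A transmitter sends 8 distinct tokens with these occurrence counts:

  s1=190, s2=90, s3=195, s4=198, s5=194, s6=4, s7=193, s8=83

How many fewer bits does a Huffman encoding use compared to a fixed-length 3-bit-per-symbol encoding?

Fixed-length: 3 bits × 1147 symbols = 3441 bits.
Huffman merges:
merge s6(4) and s8(83): 87
merge 87 and s2(90): 177
merge 177 and s1(190): 367
merge s7(193) and s5(194): 387
merge s3(195) and s4(198): 393
merge 367 and 387: 754
merge 393 and 754: 1147
Huffman total = 87 + 177 + 367 + 387 + 393 + 754 + 1147 = 3312 bits.
Saving = 3441 − 3312 = 129 bits.

129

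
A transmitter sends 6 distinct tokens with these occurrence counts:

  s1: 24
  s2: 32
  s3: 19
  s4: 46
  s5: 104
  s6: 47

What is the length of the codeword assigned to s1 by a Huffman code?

4

Huffman merges, smallest pair first:
s3(19) + s1(24) → 43
s2(32) + 43 → 75
s4(46) + s6(47) → 93
75 + 93 → 168
s5(104) + 168 → 272
s1 sits 4 levels below the root, so its codeword is 4 bits.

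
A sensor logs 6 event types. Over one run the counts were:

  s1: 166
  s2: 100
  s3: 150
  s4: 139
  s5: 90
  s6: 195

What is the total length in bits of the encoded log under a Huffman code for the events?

Greedily combine the two least-frequent nodes:
combine s5(90), s2(100) → 190
combine s4(139), s3(150) → 289
combine s1(166), 190 → 356
combine s6(195), 289 → 484
combine 356, 484 → 840
Total encoded bits = sum of merged weights = 190 + 289 + 356 + 484 + 840 = 2159.

2159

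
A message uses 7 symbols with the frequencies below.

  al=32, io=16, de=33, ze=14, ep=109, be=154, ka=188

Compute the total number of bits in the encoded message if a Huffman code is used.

1279

Greedily combine the two least-frequent nodes:
merge ze(14) and io(16): 30
merge 30 and al(32): 62
merge de(33) and 62: 95
merge 95 and ep(109): 204
merge be(154) and ka(188): 342
merge 204 and 342: 546
The encoded length is the sum of every internal node's weight: 30 + 62 + 95 + 204 + 342 + 546 = 1279 bits.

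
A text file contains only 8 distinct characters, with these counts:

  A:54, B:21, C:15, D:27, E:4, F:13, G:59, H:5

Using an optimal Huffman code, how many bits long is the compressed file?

Build the Huffman tree bottom-up:
E(4) + H(5) → 9
9 + F(13) → 22
C(15) + B(21) → 36
22 + D(27) → 49
36 + 49 → 85
A(54) + G(59) → 113
85 + 113 → 198
Each symbol's bit-cost is frequency × depth; summing gives 512 bits (equivalently 9 + 22 + 36 + 49 + 85 + 113 + 198).

512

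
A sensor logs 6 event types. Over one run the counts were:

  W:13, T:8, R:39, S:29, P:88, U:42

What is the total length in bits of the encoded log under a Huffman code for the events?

502

Merge the two smallest weights repeatedly:
T(8) + W(13) → 21
21 + S(29) → 50
R(39) + U(42) → 81
50 + 81 → 131
P(88) + 131 → 219
The encoded length is the sum of every internal node's weight: 21 + 50 + 81 + 131 + 219 = 502 bits.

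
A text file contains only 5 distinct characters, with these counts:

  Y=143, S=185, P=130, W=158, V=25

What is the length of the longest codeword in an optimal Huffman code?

3

Merge the two lowest-weight nodes at each step:
V(25) + P(130) → 155
Y(143) + 155 → 298
W(158) + S(185) → 343
298 + 343 → 641
The first pair merged (V, P) ends up deepest, at depth 3.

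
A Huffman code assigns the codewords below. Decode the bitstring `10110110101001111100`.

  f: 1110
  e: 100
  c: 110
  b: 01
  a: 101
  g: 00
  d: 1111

aaabgde

Read left to right; each codeword is recognised as soon as it completes (prefix code):
  101→a | 101→a | 101→a | 01→b | 00→g | 1111→d | 100→e
Decoded message: aaabgde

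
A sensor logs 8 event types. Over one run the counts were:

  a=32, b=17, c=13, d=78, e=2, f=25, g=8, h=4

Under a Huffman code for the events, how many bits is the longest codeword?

Merge the two lowest-weight nodes at each step:
combine e(2), h(4) → 6
combine 6, g(8) → 14
combine c(13), 14 → 27
combine b(17), f(25) → 42
combine 27, a(32) → 59
combine 42, 59 → 101
combine d(78), 101 → 179
The first pair merged (e, h) ends up deepest, at depth 6.

6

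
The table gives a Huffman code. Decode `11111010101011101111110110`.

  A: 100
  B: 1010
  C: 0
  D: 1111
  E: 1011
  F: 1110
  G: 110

Read left to right; each codeword is recognised as soon as it completes (prefix code):
  1111→D | 1010→B | 1010→B | 1110→F | 1111→D | 110→G | 110→G
Decoded message: DBBFDGG

DBBFDGG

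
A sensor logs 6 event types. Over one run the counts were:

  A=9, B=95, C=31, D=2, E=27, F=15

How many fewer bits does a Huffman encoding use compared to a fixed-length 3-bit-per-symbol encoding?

184

Fixed-length: 3 bits × 179 symbols = 537 bits.
Huffman merges:
combine D(2), A(9) → 11
combine 11, F(15) → 26
combine 26, E(27) → 53
combine C(31), 53 → 84
combine 84, B(95) → 179
Huffman total = 11 + 26 + 53 + 84 + 179 = 353 bits.
Saving = 537 − 353 = 184 bits.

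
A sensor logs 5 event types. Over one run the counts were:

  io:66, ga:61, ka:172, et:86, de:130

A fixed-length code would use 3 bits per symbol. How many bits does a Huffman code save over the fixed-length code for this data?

Fixed-length: 3 bits × 515 symbols = 1545 bits.
Huffman merges:
merge ga(61) and io(66): 127
merge et(86) and 127: 213
merge de(130) and ka(172): 302
merge 213 and 302: 515
Huffman total = 127 + 213 + 302 + 515 = 1157 bits.
Saving = 1545 − 1157 = 388 bits.

388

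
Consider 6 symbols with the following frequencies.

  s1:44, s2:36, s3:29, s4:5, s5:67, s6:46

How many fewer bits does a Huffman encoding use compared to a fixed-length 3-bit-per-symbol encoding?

Fixed-length: 3 bits × 227 symbols = 681 bits.
Huffman merges:
combine s4(5), s3(29) → 34
combine 34, s2(36) → 70
combine s1(44), s6(46) → 90
combine s5(67), 70 → 137
combine 90, 137 → 227
Huffman total = 34 + 70 + 90 + 137 + 227 = 558 bits.
Saving = 681 − 558 = 123 bits.

123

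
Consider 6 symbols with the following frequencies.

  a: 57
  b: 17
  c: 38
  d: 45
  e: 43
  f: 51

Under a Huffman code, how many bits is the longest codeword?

Merge the two lowest-weight nodes at each step:
combine b(17), c(38) → 55
combine e(43), d(45) → 88
combine f(51), 55 → 106
combine a(57), 88 → 145
combine 106, 145 → 251
The rarest symbols sit at the bottom; the longest codeword is 3 bits.

3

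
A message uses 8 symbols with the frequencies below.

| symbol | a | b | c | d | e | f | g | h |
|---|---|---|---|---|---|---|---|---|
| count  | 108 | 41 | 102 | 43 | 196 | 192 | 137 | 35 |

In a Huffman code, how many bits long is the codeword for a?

Repeatedly merge the two smallest:
merge h(35) and b(41): 76
merge d(43) and 76: 119
merge c(102) and a(108): 210
merge 119 and g(137): 256
merge f(192) and e(196): 388
merge 210 and 256: 466
merge 388 and 466: 854
a sits 3 levels below the root, so its codeword is 3 bits.

3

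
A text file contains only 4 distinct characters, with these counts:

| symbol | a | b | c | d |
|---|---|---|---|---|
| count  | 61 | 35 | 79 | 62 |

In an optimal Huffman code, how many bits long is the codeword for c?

Repeatedly merge the two smallest:
combine b(35), a(61) → 96
combine d(62), c(79) → 141
combine 96, 141 → 237
c's leaf is at depth 2, giving a 2-bit codeword.

2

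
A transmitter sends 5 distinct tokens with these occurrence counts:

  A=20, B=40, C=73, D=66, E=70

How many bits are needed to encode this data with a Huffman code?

Merge the two smallest weights repeatedly:
combine A(20), B(40) → 60
combine 60, D(66) → 126
combine E(70), C(73) → 143
combine 126, 143 → 269
Total encoded bits = sum of merged weights = 60 + 126 + 143 + 269 = 598.

598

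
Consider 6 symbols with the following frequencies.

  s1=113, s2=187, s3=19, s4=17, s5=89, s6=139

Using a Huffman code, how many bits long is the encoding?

1289

Greedily combine the two least-frequent nodes:
merge s4(17) and s3(19): 36
merge 36 and s5(89): 125
merge s1(113) and 125: 238
merge s6(139) and s2(187): 326
merge 238 and 326: 564
Total encoded bits = sum of merged weights = 36 + 125 + 238 + 326 + 564 = 1289.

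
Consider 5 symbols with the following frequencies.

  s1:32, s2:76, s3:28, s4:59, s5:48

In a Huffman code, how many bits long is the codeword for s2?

Huffman merges, smallest pair first:
merge s3(28) and s1(32): 60
merge s5(48) and s4(59): 107
merge 60 and s2(76): 136
merge 107 and 136: 243
The subtree containing s2 is merged 2 times, so code length = 2.

2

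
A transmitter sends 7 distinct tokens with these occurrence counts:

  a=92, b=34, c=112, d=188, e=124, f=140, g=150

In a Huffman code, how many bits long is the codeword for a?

Huffman merges, smallest pair first:
merge b(34) and a(92): 126
merge c(112) and e(124): 236
merge 126 and f(140): 266
merge g(150) and d(188): 338
merge 236 and 266: 502
merge 338 and 502: 840
a sits 4 levels below the root, so its codeword is 4 bits.

4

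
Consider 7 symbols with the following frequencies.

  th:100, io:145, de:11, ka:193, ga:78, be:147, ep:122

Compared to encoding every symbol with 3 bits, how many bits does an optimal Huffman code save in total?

251

Fixed-length: 3 bits × 796 symbols = 2388 bits.
Huffman merges:
combine de(11), ga(78) → 89
combine 89, th(100) → 189
combine ep(122), io(145) → 267
combine be(147), 189 → 336
combine ka(193), 267 → 460
combine 336, 460 → 796
Huffman total = 89 + 189 + 267 + 336 + 460 + 796 = 2137 bits.
Saving = 2388 − 2137 = 251 bits.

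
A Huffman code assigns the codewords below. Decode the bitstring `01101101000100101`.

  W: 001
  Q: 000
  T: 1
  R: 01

RTRTRQTWR

Read left to right; each codeword is recognised as soon as it completes (prefix code):
  01→R | 1→T | 01→R | 1→T | 01→R | 000→Q | 1→T | 001→W | 01→R
Decoded message: RTRTRQTWR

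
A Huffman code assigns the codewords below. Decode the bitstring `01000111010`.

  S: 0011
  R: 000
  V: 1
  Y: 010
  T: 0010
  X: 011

Read left to right; each codeword is recognised as soon as it completes (prefix code):
  010→Y | 0011→S | 1→V | 010→Y
Decoded message: YSVY

YSVY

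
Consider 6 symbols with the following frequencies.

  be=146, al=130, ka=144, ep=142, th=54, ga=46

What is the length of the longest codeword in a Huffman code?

4

Merge the two lowest-weight nodes at each step:
merge ga(46) and th(54): 100
merge 100 and al(130): 230
merge ep(142) and ka(144): 286
merge be(146) and 230: 376
merge 286 and 376: 662
The rarest symbols sit at the bottom; the longest codeword is 4 bits.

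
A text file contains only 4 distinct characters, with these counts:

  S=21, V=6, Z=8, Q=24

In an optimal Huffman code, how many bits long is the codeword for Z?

3

Huffman merges, smallest pair first:
combine V(6), Z(8) → 14
combine 14, S(21) → 35
combine Q(24), 35 → 59
Z's leaf is at depth 3, giving a 3-bit codeword.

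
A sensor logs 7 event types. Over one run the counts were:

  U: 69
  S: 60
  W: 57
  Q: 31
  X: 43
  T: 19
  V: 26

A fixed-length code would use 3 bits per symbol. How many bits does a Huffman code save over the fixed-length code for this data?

84

Fixed-length: 3 bits × 305 symbols = 915 bits.
Huffman merges:
merge T(19) and V(26): 45
merge Q(31) and X(43): 74
merge 45 and W(57): 102
merge S(60) and U(69): 129
merge 74 and 102: 176
merge 129 and 176: 305
Huffman total = 45 + 74 + 102 + 129 + 176 + 305 = 831 bits.
Saving = 915 − 831 = 84 bits.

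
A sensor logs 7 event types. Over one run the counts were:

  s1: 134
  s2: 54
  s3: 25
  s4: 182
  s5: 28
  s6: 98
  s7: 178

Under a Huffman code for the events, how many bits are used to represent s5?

Build the tree from the bottom:
combine s3(25), s5(28) → 53
combine 53, s2(54) → 107
combine s6(98), 107 → 205
combine s1(134), s7(178) → 312
combine s4(182), 205 → 387
combine 312, 387 → 699
s5 sits 5 levels below the root, so its codeword is 5 bits.

5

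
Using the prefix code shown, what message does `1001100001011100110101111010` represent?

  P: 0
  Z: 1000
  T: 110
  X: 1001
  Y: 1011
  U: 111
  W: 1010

XZPYXWUW

Read left to right; each codeword is recognised as soon as it completes (prefix code):
  1001→X | 1000→Z | 0→P | 1011→Y | 1001→X | 1010→W | 111→U | 1010→W
Decoded message: XZPYXWUW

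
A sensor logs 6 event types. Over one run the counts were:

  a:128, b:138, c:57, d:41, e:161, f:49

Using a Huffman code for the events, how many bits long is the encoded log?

Build the Huffman tree bottom-up:
combine d(41), f(49) → 90
combine c(57), 90 → 147
combine a(128), b(138) → 266
combine 147, e(161) → 308
combine 266, 308 → 574
The encoded length is the sum of every internal node's weight: 90 + 147 + 266 + 308 + 574 = 1385 bits.

1385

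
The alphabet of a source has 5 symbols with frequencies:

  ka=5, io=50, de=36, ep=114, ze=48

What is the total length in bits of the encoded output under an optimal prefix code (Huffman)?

522

Greedily combine the two least-frequent nodes:
combine ka(5), de(36) → 41
combine 41, ze(48) → 89
combine io(50), 89 → 139
combine ep(114), 139 → 253
Total encoded bits = sum of merged weights = 41 + 89 + 139 + 253 = 522.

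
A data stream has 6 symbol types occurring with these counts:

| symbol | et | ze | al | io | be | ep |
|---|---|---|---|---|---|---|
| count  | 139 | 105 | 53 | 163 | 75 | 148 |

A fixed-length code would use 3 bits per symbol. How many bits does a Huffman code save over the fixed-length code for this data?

Fixed-length: 3 bits × 683 symbols = 2049 bits.
Huffman merges:
combine al(53), be(75) → 128
combine ze(105), 128 → 233
combine et(139), ep(148) → 287
combine io(163), 233 → 396
combine 287, 396 → 683
Huffman total = 128 + 233 + 287 + 396 + 683 = 1727 bits.
Saving = 2049 − 1727 = 322 bits.

322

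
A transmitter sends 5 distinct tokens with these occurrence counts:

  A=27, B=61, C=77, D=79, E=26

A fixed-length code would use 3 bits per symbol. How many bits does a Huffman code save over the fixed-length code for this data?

Fixed-length: 3 bits × 270 symbols = 810 bits.
Huffman merges:
E(26) + A(27) → 53
53 + B(61) → 114
C(77) + D(79) → 156
114 + 156 → 270
Huffman total = 53 + 114 + 156 + 270 = 593 bits.
Saving = 810 − 593 = 217 bits.

217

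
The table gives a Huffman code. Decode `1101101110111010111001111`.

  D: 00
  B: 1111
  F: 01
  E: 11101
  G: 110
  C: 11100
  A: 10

GGEGACB

Read left to right; each codeword is recognised as soon as it completes (prefix code):
  110→G | 110→G | 11101→E | 110→G | 10→A | 11100→C | 1111→B
Decoded message: GGEGACB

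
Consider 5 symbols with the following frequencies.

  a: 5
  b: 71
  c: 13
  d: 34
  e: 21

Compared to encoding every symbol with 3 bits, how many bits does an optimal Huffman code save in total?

Fixed-length: 3 bits × 144 symbols = 432 bits.
Huffman merges:
combine a(5), c(13) → 18
combine 18, e(21) → 39
combine d(34), 39 → 73
combine b(71), 73 → 144
Huffman total = 18 + 39 + 73 + 144 = 274 bits.
Saving = 432 − 274 = 158 bits.

158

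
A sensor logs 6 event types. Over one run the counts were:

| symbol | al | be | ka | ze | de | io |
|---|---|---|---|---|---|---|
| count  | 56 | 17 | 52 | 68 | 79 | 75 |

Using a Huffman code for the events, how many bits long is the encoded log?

Greedily combine the two least-frequent nodes:
merge be(17) and ka(52): 69
merge al(56) and ze(68): 124
merge 69 and io(75): 144
merge de(79) and 124: 203
merge 144 and 203: 347
The encoded length is the sum of every internal node's weight: 69 + 124 + 144 + 203 + 347 = 887 bits.

887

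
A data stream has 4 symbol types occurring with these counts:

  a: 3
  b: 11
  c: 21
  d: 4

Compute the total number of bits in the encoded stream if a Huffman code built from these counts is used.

64

Build the Huffman tree bottom-up:
a(3) + d(4) → 7
7 + b(11) → 18
18 + c(21) → 39
The encoded length is the sum of every internal node's weight: 7 + 18 + 39 = 64 bits.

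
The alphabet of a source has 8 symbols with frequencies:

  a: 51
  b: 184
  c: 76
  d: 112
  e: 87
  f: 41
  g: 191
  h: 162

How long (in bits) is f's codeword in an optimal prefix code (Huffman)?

Repeatedly merge the two smallest:
merge f(41) and a(51): 92
merge c(76) and e(87): 163
merge 92 and d(112): 204
merge h(162) and 163: 325
merge b(184) and g(191): 375
merge 204 and 325: 529
merge 375 and 529: 904
f sits 4 levels below the root, so its codeword is 4 bits.

4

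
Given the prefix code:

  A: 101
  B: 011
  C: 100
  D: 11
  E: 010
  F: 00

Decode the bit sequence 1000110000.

CBFF

Read left to right; each codeword is recognised as soon as it completes (prefix code):
  100→C | 011→B | 00→F | 00→F
Decoded message: CBFF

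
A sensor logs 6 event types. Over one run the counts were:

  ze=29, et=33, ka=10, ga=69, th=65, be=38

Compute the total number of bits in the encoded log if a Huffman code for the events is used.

Merge the two smallest weights repeatedly:
merge ka(10) and ze(29): 39
merge et(33) and be(38): 71
merge 39 and th(65): 104
merge ga(69) and 71: 140
merge 104 and 140: 244
Total encoded bits = sum of merged weights = 39 + 71 + 104 + 140 + 244 = 598.

598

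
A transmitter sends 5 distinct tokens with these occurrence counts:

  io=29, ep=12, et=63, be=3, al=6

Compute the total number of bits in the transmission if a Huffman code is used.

193

Greedily combine the two least-frequent nodes:
be(3) + al(6) → 9
9 + ep(12) → 21
21 + io(29) → 50
50 + et(63) → 113
The encoded length is the sum of every internal node's weight: 9 + 21 + 50 + 113 = 193 bits.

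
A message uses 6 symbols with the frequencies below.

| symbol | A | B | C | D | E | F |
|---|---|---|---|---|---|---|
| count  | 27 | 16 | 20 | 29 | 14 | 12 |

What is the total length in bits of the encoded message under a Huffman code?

Build the Huffman tree bottom-up:
merge F(12) and E(14): 26
merge B(16) and C(20): 36
merge 26 and A(27): 53
merge D(29) and 36: 65
merge 53 and 65: 118
Total encoded bits = sum of merged weights = 26 + 36 + 53 + 65 + 118 = 298.

298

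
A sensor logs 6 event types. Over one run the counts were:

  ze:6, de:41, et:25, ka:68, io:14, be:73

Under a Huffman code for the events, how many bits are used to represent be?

Huffman merges, smallest pair first:
merge ze(6) and io(14): 20
merge 20 and et(25): 45
merge de(41) and 45: 86
merge ka(68) and be(73): 141
merge 86 and 141: 227
be's leaf is at depth 2, giving a 2-bit codeword.

2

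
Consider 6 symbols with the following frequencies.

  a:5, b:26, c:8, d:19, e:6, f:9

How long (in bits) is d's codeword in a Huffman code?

2

Repeatedly merge the two smallest:
combine a(5), e(6) → 11
combine c(8), f(9) → 17
combine 11, 17 → 28
combine d(19), b(26) → 45
combine 28, 45 → 73
d's leaf is at depth 2, giving a 2-bit codeword.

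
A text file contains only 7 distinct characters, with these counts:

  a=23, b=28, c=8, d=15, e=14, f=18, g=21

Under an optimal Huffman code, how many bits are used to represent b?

2

Repeatedly merge the two smallest:
c(8) + e(14) → 22
d(15) + f(18) → 33
g(21) + 22 → 43
a(23) + b(28) → 51
33 + 43 → 76
51 + 76 → 127
b's leaf is at depth 2, giving a 2-bit codeword.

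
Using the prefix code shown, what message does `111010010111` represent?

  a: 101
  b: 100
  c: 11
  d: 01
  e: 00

Read left to right; each codeword is recognised as soon as it completes (prefix code):
  11→c | 101→a | 00→e | 101→a | 11→c
Decoded message: caeac

caeac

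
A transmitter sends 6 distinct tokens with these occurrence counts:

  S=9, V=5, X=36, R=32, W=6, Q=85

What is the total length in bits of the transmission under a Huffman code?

344

Greedily combine the two least-frequent nodes:
merge V(5) and W(6): 11
merge S(9) and 11: 20
merge 20 and R(32): 52
merge X(36) and 52: 88
merge Q(85) and 88: 173
The encoded length is the sum of every internal node's weight: 11 + 20 + 52 + 88 + 173 = 344 bits.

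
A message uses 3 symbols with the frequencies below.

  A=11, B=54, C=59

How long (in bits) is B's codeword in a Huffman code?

Repeatedly merge the two smallest:
merge A(11) and B(54): 65
merge C(59) and 65: 124
B sits 2 levels below the root, so its codeword is 2 bits.

2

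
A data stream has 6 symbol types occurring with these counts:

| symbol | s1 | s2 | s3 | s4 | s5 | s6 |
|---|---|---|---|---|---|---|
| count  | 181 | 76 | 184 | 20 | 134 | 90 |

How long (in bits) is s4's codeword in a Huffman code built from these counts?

Huffman merges, smallest pair first:
s4(20) + s2(76) → 96
s6(90) + 96 → 186
s5(134) + s1(181) → 315
s3(184) + 186 → 370
315 + 370 → 685
The subtree containing s4 is merged 4 times, so code length = 4.

4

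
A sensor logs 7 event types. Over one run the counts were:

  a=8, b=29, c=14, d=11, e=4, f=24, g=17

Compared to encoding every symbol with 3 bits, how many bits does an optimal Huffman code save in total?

41

Fixed-length: 3 bits × 107 symbols = 321 bits.
Huffman merges:
merge e(4) and a(8): 12
merge d(11) and 12: 23
merge c(14) and g(17): 31
merge 23 and f(24): 47
merge b(29) and 31: 60
merge 47 and 60: 107
Huffman total = 12 + 23 + 31 + 47 + 60 + 107 = 280 bits.
Saving = 321 − 280 = 41 bits.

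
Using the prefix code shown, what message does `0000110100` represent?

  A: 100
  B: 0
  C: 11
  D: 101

BBBBCBA

Read left to right; each codeword is recognised as soon as it completes (prefix code):
  0→B | 0→B | 0→B | 0→B | 11→C | 0→B | 100→A
Decoded message: BBBBCBA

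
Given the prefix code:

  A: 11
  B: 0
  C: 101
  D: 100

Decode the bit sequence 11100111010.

Read left to right; each codeword is recognised as soon as it completes (prefix code):
  11→A | 100→D | 11→A | 101→C | 0→B
Decoded message: ADACB

ADACB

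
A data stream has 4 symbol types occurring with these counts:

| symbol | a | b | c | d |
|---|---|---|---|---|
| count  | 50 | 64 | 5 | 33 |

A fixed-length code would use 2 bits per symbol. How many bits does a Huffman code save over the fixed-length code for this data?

26

Fixed-length: 2 bits × 152 symbols = 304 bits.
Huffman merges:
c(5) + d(33) → 38
38 + a(50) → 88
b(64) + 88 → 152
Huffman total = 38 + 88 + 152 = 278 bits.
Saving = 304 − 278 = 26 bits.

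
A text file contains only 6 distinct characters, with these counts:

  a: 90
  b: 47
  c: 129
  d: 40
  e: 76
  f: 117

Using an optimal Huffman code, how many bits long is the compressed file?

1248

Merge the two smallest weights repeatedly:
merge d(40) and b(47): 87
merge e(76) and 87: 163
merge a(90) and f(117): 207
merge c(129) and 163: 292
merge 207 and 292: 499
Each symbol's bit-cost is frequency × depth; summing gives 1248 bits (equivalently 87 + 163 + 207 + 292 + 499).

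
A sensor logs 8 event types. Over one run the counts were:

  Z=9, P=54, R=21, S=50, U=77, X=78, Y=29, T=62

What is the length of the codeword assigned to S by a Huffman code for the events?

Huffman merges, smallest pair first:
Z(9) + R(21) → 30
Y(29) + 30 → 59
S(50) + P(54) → 104
59 + T(62) → 121
U(77) + X(78) → 155
104 + 121 → 225
155 + 225 → 380
The subtree containing S is merged 3 times, so code length = 3.

3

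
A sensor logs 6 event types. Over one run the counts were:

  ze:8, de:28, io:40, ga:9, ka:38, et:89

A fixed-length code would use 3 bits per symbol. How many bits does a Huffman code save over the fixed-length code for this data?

Fixed-length: 3 bits × 212 symbols = 636 bits.
Huffman merges:
ze(8) + ga(9) → 17
17 + de(28) → 45
ka(38) + io(40) → 78
45 + 78 → 123
et(89) + 123 → 212
Huffman total = 17 + 45 + 78 + 123 + 212 = 475 bits.
Saving = 636 − 475 = 161 bits.

161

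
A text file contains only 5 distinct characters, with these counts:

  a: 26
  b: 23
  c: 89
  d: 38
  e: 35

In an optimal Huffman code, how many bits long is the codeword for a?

3

Repeatedly merge the two smallest:
combine b(23), a(26) → 49
combine e(35), d(38) → 73
combine 49, 73 → 122
combine c(89), 122 → 211
a's leaf is at depth 3, giving a 3-bit codeword.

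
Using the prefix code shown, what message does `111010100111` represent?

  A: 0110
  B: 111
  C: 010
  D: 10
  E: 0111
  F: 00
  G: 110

Read left to right; each codeword is recognised as soon as it completes (prefix code):
  111→B | 010→C | 10→D | 0111→E
Decoded message: BCDE

BCDE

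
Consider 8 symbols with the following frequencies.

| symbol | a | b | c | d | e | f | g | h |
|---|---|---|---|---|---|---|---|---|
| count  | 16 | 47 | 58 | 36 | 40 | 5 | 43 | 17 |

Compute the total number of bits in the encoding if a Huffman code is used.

740

Build the Huffman tree bottom-up:
f(5) + a(16) → 21
h(17) + 21 → 38
d(36) + 38 → 74
e(40) + g(43) → 83
b(47) + c(58) → 105
74 + 83 → 157
105 + 157 → 262
The encoded length is the sum of every internal node's weight: 21 + 38 + 74 + 83 + 105 + 157 + 262 = 740 bits.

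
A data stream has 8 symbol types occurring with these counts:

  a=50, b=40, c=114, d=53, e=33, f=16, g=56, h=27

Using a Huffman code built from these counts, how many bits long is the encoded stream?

Greedily combine the two least-frequent nodes:
combine f(16), h(27) → 43
combine e(33), b(40) → 73
combine 43, a(50) → 93
combine d(53), g(56) → 109
combine 73, 93 → 166
combine 109, c(114) → 223
combine 166, 223 → 389
Each symbol's bit-cost is frequency × depth; summing gives 1096 bits (equivalently 43 + 73 + 93 + 109 + 166 + 223 + 389).

1096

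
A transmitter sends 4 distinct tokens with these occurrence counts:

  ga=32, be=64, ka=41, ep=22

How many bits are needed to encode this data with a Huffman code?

308

Build the Huffman tree bottom-up:
merge ep(22) and ga(32): 54
merge ka(41) and 54: 95
merge be(64) and 95: 159
Total encoded bits = sum of merged weights = 54 + 95 + 159 = 308.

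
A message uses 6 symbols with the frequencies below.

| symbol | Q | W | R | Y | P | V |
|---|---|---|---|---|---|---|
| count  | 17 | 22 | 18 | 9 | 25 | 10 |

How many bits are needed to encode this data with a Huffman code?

Build the Huffman tree bottom-up:
combine Y(9), V(10) → 19
combine Q(17), R(18) → 35
combine 19, W(22) → 41
combine P(25), 35 → 60
combine 41, 60 → 101
Total encoded bits = sum of merged weights = 19 + 35 + 41 + 60 + 101 = 256.

256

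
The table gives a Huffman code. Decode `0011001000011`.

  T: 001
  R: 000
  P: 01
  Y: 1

TYTRPY

Read left to right; each codeword is recognised as soon as it completes (prefix code):
  001→T | 1→Y | 001→T | 000→R | 01→P | 1→Y
Decoded message: TYTRPY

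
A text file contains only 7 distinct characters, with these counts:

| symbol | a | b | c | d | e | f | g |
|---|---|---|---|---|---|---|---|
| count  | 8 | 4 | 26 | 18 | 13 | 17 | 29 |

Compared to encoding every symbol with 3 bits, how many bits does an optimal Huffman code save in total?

43

Fixed-length: 3 bits × 115 symbols = 345 bits.
Huffman merges:
combine b(4), a(8) → 12
combine 12, e(13) → 25
combine f(17), d(18) → 35
combine 25, c(26) → 51
combine g(29), 35 → 64
combine 51, 64 → 115
Huffman total = 12 + 25 + 35 + 51 + 64 + 115 = 302 bits.
Saving = 345 − 302 = 43 bits.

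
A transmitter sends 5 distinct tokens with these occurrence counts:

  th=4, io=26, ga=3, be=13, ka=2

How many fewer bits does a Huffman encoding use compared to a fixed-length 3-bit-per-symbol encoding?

Fixed-length: 3 bits × 48 symbols = 144 bits.
Huffman merges:
ka(2) + ga(3) → 5
th(4) + 5 → 9
9 + be(13) → 22
22 + io(26) → 48
Huffman total = 5 + 9 + 22 + 48 = 84 bits.
Saving = 144 − 84 = 60 bits.

60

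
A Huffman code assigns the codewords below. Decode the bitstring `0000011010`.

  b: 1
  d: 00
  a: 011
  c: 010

Read left to right; each codeword is recognised as soon as it completes (prefix code):
  00→d | 00→d | 011→a | 010→c
Decoded message: ddac

ddac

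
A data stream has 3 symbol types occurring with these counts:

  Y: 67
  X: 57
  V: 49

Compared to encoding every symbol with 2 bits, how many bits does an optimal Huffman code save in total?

67

Fixed-length: 2 bits × 173 symbols = 346 bits.
Huffman merges:
merge V(49) and X(57): 106
merge Y(67) and 106: 173
Huffman total = 106 + 173 = 279 bits.
Saving = 346 − 279 = 67 bits.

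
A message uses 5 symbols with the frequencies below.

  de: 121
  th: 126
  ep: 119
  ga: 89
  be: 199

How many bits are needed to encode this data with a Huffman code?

Build the Huffman tree bottom-up:
combine ga(89), ep(119) → 208
combine de(121), th(126) → 247
combine be(199), 208 → 407
combine 247, 407 → 654
Each symbol's bit-cost is frequency × depth; summing gives 1516 bits (equivalently 208 + 247 + 407 + 654).

1516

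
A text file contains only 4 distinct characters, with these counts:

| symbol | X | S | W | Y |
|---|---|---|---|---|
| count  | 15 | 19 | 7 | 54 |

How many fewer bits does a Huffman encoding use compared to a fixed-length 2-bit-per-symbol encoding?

Fixed-length: 2 bits × 95 symbols = 190 bits.
Huffman merges:
combine W(7), X(15) → 22
combine S(19), 22 → 41
combine 41, Y(54) → 95
Huffman total = 22 + 41 + 95 = 158 bits.
Saving = 190 − 158 = 32 bits.

32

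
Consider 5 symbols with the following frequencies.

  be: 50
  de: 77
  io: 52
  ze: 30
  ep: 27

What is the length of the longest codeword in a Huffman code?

Merge the two lowest-weight nodes at each step:
combine ep(27), ze(30) → 57
combine be(50), io(52) → 102
combine 57, de(77) → 134
combine 102, 134 → 236
The rarest symbols sit at the bottom; the longest codeword is 3 bits.

3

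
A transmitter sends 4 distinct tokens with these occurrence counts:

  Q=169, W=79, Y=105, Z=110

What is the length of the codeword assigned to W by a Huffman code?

Repeatedly merge the two smallest:
merge W(79) and Y(105): 184
merge Z(110) and Q(169): 279
merge 184 and 279: 463
The subtree containing W is merged 2 times, so code length = 2.

2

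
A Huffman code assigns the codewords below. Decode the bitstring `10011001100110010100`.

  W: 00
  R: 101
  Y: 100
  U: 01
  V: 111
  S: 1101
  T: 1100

Read left to right; each codeword is recognised as soon as it completes (prefix code):
  100→Y | 1100→T | 1100→T | 1100→T | 101→R | 00→W
Decoded message: YTTTRW

YTTTRW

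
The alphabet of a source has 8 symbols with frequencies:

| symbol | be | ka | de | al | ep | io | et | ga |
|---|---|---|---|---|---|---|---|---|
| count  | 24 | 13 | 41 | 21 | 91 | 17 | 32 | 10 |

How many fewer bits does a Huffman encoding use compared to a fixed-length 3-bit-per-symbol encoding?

74

Fixed-length: 3 bits × 249 symbols = 747 bits.
Huffman merges:
ga(10) + ka(13) → 23
io(17) + al(21) → 38
23 + be(24) → 47
et(32) + 38 → 70
de(41) + 47 → 88
70 + 88 → 158
ep(91) + 158 → 249
Huffman total = 23 + 38 + 47 + 70 + 88 + 158 + 249 = 673 bits.
Saving = 747 − 673 = 74 bits.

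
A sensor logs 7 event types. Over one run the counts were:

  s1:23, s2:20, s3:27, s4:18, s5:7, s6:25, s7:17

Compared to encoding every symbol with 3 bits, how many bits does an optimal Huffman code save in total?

28

Fixed-length: 3 bits × 137 symbols = 411 bits.
Huffman merges:
merge s5(7) and s7(17): 24
merge s4(18) and s2(20): 38
merge s1(23) and 24: 47
merge s6(25) and s3(27): 52
merge 38 and 47: 85
merge 52 and 85: 137
Huffman total = 24 + 38 + 47 + 52 + 85 + 137 = 383 bits.
Saving = 411 − 383 = 28 bits.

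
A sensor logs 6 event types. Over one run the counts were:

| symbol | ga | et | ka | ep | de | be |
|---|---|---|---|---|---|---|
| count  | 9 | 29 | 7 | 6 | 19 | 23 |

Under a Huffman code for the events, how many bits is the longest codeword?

4

Merge the two lowest-weight nodes at each step:
combine ep(6), ka(7) → 13
combine ga(9), 13 → 22
combine de(19), 22 → 41
combine be(23), et(29) → 52
combine 41, 52 → 93
The first pair merged (ep, ka) ends up deepest, at depth 4.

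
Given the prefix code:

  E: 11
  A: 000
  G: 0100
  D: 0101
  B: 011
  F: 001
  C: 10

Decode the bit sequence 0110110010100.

BBFG

Read left to right; each codeword is recognised as soon as it completes (prefix code):
  011→B | 011→B | 001→F | 0100→G
Decoded message: BBFG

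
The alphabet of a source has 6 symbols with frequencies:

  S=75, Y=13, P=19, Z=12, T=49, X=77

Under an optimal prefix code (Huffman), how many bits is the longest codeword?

4

Merge the two lowest-weight nodes at each step:
Z(12) + Y(13) → 25
P(19) + 25 → 44
44 + T(49) → 93
S(75) + X(77) → 152
93 + 152 → 245
The first pair merged (Z, Y) ends up deepest, at depth 4.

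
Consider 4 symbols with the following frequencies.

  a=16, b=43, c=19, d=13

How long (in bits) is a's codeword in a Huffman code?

3

Build the tree from the bottom:
merge d(13) and a(16): 29
merge c(19) and 29: 48
merge b(43) and 48: 91
a's leaf is at depth 3, giving a 3-bit codeword.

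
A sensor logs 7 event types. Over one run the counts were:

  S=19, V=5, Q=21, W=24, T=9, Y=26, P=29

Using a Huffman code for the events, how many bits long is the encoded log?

Greedily combine the two least-frequent nodes:
merge V(5) and T(9): 14
merge 14 and S(19): 33
merge Q(21) and W(24): 45
merge Y(26) and P(29): 55
merge 33 and 45: 78
merge 55 and 78: 133
The encoded length is the sum of every internal node's weight: 14 + 33 + 45 + 55 + 78 + 133 = 358 bits.

358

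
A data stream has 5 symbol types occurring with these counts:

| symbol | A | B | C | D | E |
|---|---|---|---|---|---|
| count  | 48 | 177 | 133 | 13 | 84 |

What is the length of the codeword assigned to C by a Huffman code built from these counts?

2

Repeatedly merge the two smallest:
D(13) + A(48) → 61
61 + E(84) → 145
C(133) + 145 → 278
B(177) + 278 → 455
C sits 2 levels below the root, so its codeword is 2 bits.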